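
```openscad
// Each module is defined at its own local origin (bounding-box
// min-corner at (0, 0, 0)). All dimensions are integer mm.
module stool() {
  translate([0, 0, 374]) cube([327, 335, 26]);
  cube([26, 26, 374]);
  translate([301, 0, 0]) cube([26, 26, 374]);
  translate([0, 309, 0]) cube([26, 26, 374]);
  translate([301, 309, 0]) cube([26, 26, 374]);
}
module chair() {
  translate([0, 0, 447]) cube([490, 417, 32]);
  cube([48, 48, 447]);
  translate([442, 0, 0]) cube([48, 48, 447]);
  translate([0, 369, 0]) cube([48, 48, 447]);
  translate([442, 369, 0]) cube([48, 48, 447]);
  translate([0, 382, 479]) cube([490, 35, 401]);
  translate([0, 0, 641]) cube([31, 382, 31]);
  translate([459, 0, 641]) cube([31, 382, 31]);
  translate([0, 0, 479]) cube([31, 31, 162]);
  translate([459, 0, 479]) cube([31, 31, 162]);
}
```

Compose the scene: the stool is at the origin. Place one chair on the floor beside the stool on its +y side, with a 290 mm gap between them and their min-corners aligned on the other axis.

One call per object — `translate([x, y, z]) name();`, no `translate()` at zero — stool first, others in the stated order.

stool();
translate([0, 625, 0]) chair();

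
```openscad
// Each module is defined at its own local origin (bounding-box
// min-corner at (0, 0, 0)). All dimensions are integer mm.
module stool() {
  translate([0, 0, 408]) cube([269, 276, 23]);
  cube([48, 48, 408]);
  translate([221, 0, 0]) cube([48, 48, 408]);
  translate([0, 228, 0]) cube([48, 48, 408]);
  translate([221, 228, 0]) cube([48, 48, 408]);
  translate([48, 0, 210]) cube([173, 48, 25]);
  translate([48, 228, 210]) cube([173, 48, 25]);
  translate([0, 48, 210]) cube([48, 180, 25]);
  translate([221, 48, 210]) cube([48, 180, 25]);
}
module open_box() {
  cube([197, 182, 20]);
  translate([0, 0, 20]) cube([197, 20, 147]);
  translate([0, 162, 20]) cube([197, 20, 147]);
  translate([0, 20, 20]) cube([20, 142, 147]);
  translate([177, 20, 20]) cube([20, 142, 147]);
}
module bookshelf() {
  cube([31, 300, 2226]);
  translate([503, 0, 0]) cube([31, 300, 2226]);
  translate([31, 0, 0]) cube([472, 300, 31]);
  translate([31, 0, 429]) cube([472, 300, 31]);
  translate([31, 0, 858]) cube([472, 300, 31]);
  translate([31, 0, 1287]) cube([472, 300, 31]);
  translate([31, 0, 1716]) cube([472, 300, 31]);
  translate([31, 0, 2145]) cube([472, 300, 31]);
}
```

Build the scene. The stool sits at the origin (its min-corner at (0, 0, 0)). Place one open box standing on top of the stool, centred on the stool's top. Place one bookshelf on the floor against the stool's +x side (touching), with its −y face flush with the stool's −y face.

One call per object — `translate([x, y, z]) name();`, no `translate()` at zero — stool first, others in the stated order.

stool();
translate([36, 47, 431]) open_box();
translate([269, 0, 0]) bookshelf();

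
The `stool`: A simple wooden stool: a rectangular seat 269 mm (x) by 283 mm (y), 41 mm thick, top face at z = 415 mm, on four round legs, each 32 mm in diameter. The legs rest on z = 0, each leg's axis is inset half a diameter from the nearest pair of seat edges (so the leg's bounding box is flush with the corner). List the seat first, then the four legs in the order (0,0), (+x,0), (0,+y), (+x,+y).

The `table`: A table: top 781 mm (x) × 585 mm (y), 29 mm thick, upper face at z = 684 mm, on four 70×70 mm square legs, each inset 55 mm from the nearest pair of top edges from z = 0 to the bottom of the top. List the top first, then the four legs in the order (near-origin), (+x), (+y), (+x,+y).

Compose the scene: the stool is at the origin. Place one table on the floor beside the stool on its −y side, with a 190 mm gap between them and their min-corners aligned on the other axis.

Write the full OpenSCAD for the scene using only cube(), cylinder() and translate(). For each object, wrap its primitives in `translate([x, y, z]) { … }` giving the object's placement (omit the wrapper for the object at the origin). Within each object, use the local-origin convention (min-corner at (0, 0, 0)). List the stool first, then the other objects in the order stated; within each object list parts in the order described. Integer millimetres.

translate([0, 0, 374]) cube([269, 283, 41]);
translate([16, 16, 0]) cylinder(h = 374, r = 16);
translate([253, 16, 0]) cylinder(h = 374, r = 16);
translate([16, 267, 0]) cylinder(h = 374, r = 16);
translate([253, 267, 0]) cylinder(h = 374, r = 16);
translate([0, -775, 0]) {
  translate([0, 0, 655]) cube([781, 585, 29]);
  translate([55, 55, 0]) cube([70, 70, 655]);
  translate([656, 55, 0]) cube([70, 70, 655]);
  translate([55, 460, 0]) cube([70, 70, 655]);
  translate([656, 460, 0]) cube([70, 70, 655]);
}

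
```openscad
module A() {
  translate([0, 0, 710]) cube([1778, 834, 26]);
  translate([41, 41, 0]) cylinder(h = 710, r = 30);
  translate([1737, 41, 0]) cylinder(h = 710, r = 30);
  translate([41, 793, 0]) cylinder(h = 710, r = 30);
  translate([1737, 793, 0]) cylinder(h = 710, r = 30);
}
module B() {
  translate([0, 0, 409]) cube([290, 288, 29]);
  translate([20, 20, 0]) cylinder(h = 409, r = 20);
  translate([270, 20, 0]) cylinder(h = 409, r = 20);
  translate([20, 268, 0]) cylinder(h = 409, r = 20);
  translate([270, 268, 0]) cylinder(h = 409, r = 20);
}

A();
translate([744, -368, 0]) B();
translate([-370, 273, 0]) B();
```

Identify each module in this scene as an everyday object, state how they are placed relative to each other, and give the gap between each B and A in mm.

A is a table. B is a stool. Two stools sit around the table at the −y, −x sides. The gap between each stool and the table is 80 mm.

Each stool's nearest face is 80 mm from the table's bounding box.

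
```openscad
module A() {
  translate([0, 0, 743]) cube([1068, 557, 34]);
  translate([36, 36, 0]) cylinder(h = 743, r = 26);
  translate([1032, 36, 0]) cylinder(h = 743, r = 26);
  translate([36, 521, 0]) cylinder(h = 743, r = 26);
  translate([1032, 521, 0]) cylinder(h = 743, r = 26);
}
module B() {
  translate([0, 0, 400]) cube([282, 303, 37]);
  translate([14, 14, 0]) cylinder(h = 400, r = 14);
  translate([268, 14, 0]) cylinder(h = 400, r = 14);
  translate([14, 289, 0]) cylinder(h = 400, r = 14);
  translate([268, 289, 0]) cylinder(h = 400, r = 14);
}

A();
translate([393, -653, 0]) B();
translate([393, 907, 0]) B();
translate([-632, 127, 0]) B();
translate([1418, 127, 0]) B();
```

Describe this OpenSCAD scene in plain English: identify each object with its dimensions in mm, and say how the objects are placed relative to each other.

A is a table: top 1068 mm (x) × 557 mm (y), 34 mm thick, upper face at z = 777 mm, on four round legs of 52 mm diameter, each leg's bounding box inset 10 mm from the nearest pair of top edges, running from z = 0 to the bottom of the top.

B is a simple wooden stool: a rectangular seat 282 mm (x) by 303 mm (y), 37 mm thick, top face at z = 437 mm, on four round legs, each 28 mm in diameter. The legs rest on z = 0, each leg's axis is inset half a diameter from the nearest pair of seat edges (so the leg's bounding box is flush with the corner).

Four stools sit around the table at the −y, +y, −x, +x sides.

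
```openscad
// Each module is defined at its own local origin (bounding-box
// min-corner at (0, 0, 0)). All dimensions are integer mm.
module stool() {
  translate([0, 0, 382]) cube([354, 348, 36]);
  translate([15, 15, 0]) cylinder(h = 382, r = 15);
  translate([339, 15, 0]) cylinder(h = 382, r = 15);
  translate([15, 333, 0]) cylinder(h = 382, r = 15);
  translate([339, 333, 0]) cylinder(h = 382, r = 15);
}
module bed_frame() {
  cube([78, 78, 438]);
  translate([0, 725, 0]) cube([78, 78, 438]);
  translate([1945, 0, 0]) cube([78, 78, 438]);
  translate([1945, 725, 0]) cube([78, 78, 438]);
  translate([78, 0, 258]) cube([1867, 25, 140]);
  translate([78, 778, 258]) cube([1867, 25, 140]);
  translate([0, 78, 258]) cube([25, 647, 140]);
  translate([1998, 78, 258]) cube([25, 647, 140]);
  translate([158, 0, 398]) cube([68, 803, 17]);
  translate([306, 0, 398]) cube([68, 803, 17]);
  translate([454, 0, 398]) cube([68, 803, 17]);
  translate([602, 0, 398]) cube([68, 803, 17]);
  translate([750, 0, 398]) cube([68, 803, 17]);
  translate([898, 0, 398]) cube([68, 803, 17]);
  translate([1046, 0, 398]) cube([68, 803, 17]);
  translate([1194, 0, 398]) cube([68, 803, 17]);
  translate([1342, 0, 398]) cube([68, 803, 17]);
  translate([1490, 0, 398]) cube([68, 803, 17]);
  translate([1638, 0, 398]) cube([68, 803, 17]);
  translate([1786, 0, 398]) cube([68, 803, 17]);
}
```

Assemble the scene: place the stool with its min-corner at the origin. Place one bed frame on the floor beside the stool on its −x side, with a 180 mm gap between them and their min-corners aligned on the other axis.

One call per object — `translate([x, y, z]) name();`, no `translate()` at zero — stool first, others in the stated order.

stool();
translate([-2203, 0, 0]) bed_frame();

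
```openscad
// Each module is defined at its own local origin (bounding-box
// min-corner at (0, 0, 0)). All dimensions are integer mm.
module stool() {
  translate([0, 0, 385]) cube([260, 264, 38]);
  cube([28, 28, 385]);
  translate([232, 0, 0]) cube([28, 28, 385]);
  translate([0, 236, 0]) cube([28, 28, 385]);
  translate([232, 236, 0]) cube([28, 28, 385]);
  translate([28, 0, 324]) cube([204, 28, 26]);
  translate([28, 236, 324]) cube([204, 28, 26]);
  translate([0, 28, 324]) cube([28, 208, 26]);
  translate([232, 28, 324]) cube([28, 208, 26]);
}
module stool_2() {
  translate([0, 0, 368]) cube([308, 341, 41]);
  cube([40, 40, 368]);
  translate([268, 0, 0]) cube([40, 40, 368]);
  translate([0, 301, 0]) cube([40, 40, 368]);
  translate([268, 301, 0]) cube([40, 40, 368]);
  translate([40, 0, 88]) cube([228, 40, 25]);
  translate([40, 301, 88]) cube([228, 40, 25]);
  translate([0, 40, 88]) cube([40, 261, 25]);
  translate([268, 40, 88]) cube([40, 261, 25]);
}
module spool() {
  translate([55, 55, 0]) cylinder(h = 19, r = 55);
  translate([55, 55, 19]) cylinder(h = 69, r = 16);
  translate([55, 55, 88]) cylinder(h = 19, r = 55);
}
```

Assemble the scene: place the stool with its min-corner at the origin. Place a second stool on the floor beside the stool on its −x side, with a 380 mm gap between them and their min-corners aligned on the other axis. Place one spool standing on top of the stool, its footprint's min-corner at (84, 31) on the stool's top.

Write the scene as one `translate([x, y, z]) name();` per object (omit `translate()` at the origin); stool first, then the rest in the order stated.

stool();
translate([-688, 0, 0]) stool_2();
translate([84, 31, 423]) spool();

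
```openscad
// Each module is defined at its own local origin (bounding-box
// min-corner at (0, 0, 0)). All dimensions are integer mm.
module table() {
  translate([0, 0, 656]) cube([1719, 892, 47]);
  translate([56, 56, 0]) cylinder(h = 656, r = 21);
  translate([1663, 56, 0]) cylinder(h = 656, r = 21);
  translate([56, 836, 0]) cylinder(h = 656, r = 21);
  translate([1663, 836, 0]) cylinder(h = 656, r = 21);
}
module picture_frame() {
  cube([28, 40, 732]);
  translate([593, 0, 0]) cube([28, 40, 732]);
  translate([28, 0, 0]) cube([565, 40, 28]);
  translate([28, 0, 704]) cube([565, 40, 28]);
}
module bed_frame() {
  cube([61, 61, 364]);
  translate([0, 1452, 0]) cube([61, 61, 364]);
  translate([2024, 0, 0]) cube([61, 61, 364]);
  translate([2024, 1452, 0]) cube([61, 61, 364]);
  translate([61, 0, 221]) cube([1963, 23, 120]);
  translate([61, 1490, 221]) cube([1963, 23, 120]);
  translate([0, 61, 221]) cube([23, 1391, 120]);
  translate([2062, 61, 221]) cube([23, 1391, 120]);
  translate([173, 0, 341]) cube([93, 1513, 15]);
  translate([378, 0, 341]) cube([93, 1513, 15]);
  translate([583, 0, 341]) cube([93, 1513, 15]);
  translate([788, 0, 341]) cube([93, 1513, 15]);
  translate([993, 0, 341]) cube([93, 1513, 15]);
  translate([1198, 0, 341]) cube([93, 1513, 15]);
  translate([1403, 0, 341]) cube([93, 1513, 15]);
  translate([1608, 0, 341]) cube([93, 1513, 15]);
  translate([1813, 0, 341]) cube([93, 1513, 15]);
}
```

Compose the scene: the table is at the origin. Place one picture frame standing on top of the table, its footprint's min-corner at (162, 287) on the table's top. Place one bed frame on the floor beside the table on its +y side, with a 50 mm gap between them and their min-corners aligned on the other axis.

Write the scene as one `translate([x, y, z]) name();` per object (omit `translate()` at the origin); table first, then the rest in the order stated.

table();
translate([162, 287, 703]) picture_frame();
translate([0, 942, 0]) bed_frame();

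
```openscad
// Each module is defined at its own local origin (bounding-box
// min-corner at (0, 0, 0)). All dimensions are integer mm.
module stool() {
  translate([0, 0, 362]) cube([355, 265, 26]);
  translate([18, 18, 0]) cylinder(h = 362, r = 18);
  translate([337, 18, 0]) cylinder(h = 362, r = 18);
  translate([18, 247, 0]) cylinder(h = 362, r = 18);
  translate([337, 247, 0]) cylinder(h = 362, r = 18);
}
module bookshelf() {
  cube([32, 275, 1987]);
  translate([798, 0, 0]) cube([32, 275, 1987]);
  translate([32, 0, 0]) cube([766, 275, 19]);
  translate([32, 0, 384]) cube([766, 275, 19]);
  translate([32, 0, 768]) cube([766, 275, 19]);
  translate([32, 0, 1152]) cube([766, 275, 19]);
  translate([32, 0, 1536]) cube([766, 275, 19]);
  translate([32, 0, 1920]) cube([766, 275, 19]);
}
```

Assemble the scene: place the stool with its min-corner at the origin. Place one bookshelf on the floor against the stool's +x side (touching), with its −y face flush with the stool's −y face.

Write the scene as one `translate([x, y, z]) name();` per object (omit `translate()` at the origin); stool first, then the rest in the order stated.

stool();
translate([355, 0, 0]) bookshelf();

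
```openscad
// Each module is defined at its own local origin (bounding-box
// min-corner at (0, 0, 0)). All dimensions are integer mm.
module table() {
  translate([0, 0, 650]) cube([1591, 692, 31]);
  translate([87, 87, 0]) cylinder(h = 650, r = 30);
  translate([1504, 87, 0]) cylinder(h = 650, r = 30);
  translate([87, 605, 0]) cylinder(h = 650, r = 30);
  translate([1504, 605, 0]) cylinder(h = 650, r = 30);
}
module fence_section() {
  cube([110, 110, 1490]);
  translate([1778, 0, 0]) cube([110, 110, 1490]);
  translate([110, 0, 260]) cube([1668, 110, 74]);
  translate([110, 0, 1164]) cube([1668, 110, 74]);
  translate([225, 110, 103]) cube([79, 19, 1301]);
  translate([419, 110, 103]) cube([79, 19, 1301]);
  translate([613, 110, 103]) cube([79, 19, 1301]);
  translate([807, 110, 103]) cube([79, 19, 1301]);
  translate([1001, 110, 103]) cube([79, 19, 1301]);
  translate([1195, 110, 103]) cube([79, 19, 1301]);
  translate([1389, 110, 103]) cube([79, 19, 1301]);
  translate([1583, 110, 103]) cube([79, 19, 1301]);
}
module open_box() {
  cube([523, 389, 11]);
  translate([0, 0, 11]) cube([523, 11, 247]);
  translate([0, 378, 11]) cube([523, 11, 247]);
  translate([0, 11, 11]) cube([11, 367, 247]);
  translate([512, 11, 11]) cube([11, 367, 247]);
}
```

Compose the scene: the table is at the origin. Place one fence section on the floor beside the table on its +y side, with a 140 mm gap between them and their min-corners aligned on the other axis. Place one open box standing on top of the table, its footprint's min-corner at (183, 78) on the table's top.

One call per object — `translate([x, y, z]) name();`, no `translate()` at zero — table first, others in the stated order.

table();
translate([0, 832, 0]) fence_section();
translate([183, 78, 681]) open_box();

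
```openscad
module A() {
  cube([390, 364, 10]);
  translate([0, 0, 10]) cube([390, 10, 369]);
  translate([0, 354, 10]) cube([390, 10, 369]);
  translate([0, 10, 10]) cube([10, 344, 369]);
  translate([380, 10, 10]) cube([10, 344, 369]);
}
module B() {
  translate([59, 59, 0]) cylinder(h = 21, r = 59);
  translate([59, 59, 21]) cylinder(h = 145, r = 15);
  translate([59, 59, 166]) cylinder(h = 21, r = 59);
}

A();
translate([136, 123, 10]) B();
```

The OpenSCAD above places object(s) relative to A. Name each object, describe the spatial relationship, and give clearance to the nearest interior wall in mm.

Clearances: x = 126, y = 113; minimum 113 mm.

A is an open box. B is a spool. The spool sits inside the open box, centred. The clearance to the nearest interior wall is 113 mm.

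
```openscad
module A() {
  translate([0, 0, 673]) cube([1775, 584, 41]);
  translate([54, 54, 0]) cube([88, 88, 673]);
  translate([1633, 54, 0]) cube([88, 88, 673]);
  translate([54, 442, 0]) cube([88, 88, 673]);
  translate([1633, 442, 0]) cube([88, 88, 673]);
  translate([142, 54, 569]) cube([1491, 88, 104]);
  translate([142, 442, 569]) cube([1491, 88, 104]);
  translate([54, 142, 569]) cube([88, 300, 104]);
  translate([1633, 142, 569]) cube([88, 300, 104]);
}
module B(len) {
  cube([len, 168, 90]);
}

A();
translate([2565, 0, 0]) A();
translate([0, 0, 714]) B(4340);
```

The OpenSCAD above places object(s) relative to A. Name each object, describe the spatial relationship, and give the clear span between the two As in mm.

A is a table. B is a beam. A beam spans the tops of two tables. The clear span between the two tables is 790 mm.

Second table starts at x = 2565; first ends at x = 1775; clear span = 2565 − 1775 = 790 mm.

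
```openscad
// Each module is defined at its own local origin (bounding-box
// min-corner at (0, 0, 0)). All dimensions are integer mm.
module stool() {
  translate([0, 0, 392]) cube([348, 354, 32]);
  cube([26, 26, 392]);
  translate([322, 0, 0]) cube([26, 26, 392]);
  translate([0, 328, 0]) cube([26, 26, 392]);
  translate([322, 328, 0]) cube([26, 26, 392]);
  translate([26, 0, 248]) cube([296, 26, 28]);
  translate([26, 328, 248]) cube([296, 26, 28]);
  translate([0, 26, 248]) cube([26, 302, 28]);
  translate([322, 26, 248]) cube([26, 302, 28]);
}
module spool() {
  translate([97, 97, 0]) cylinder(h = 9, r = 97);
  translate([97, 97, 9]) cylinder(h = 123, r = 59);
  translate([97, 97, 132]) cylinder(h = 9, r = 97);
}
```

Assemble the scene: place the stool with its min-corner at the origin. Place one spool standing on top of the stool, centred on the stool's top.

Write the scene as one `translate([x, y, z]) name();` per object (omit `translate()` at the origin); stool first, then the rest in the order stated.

stool();
translate([77, 80, 424]) spool();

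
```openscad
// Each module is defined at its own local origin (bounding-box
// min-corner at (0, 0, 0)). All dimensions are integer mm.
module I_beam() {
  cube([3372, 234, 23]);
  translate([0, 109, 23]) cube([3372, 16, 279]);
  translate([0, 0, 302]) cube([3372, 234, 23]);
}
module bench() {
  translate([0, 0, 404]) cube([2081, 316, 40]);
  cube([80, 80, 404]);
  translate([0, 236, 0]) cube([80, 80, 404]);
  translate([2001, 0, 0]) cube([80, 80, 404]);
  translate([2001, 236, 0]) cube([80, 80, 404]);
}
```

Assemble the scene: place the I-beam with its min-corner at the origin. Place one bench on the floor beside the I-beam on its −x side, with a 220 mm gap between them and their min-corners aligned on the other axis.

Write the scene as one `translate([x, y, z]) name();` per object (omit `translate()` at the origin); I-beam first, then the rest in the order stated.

I_beam();
translate([-2301, 0, 0]) bench();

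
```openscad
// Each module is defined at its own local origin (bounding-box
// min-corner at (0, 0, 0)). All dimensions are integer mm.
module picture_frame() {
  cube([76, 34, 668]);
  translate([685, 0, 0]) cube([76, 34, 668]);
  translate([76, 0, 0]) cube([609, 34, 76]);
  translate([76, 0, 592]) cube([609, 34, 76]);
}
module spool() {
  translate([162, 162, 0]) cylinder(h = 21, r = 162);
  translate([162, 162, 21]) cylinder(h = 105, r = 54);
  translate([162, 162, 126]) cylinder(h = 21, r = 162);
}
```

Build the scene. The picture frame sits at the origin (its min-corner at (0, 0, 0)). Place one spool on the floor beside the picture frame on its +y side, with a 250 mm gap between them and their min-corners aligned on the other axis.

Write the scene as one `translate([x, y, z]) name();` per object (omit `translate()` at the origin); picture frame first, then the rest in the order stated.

picture_frame();
translate([0, 284, 0]) spool();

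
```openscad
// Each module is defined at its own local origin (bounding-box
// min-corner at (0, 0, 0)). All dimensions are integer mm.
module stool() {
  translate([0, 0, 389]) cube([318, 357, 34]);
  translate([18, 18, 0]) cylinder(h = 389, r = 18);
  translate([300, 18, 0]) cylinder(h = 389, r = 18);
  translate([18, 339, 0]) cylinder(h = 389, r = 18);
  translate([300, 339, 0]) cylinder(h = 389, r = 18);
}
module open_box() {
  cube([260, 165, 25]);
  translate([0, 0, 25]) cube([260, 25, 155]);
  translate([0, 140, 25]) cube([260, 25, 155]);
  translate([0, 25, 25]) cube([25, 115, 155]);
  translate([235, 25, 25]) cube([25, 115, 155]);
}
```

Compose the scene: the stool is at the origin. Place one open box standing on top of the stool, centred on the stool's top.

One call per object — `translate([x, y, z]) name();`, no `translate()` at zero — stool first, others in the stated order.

stool();
translate([29, 96, 423]) open_box();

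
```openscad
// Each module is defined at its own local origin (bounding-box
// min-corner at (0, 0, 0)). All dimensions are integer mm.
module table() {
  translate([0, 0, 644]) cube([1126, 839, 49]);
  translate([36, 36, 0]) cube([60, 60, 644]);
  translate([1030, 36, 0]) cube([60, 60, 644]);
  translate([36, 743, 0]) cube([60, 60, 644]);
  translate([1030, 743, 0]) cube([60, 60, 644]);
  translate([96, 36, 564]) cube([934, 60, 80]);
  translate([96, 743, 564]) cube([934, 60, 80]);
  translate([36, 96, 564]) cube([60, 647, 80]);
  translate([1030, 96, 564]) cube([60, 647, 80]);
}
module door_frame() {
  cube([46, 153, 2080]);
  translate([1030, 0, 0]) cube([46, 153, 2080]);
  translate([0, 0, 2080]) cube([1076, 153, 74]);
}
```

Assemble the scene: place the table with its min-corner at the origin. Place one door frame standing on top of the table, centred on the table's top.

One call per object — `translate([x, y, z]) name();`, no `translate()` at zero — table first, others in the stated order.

table();
translate([25, 343, 693]) door_frame();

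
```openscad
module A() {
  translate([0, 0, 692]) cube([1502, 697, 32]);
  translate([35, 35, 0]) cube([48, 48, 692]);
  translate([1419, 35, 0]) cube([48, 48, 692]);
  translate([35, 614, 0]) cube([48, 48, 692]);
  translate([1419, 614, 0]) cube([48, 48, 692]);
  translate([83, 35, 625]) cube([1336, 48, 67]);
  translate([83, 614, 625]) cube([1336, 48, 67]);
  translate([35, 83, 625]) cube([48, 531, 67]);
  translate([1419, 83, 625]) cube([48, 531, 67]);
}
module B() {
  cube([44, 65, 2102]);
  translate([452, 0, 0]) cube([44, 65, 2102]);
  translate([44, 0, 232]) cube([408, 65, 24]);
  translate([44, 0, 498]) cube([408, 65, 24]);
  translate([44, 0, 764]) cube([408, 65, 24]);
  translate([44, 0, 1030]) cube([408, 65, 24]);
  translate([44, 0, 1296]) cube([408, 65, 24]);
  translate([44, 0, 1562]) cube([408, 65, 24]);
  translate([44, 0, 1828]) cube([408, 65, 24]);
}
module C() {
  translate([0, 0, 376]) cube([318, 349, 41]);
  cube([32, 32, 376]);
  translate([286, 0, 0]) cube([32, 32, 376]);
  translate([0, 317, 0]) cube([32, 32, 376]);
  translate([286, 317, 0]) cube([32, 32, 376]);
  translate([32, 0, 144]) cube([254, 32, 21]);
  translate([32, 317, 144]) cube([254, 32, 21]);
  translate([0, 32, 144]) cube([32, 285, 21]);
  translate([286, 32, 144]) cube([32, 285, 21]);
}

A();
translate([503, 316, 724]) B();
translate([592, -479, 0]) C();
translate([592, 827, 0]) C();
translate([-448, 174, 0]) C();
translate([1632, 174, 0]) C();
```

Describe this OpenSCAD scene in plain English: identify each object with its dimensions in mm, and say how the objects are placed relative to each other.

A is a table: top 1502 mm (x) × 697 mm (y), 32 mm thick, upper face at z = 724 mm, on four 48×48 mm square legs, each inset 35 mm from the nearest pair of top edges, running from z = 0 to the bottom of the top. Four apron rails, 48 mm thick and 67 mm tall, run between adjacent legs with their top edges flush with the underside of the top and their outer faces flush with the legs' outer faces.

B is a wooden ladder with two side rails of 44×65 mm section and 2102 mm height, set 496 mm apart overall. Between them run 7 rectangular rungs (65 mm deep, 24 mm thick), front faces flush with the rails' −y face. The bottom of the first rung is 232 mm above the floor and each subsequent rung is 266 mm higher than the one below.

C is a four-legged stool. The seat is 318×349 mm, 41 mm thick, top at z = 417 mm. It stands on four square legs, each 32×32 mm in cross-section, from z = 0 to the seat underside, each flush with a corner of the seat. Four stretchers, 32 mm wide and 21 mm tall, connect adjacent legs with their undersides at z = 144 mm, each running between the inner faces of the legs it joins and aligned with the legs' outer faces on the other axis.

The ladder is on top of the table, centred. Four stools sit around the table at the −y, +y, −x, +x sides.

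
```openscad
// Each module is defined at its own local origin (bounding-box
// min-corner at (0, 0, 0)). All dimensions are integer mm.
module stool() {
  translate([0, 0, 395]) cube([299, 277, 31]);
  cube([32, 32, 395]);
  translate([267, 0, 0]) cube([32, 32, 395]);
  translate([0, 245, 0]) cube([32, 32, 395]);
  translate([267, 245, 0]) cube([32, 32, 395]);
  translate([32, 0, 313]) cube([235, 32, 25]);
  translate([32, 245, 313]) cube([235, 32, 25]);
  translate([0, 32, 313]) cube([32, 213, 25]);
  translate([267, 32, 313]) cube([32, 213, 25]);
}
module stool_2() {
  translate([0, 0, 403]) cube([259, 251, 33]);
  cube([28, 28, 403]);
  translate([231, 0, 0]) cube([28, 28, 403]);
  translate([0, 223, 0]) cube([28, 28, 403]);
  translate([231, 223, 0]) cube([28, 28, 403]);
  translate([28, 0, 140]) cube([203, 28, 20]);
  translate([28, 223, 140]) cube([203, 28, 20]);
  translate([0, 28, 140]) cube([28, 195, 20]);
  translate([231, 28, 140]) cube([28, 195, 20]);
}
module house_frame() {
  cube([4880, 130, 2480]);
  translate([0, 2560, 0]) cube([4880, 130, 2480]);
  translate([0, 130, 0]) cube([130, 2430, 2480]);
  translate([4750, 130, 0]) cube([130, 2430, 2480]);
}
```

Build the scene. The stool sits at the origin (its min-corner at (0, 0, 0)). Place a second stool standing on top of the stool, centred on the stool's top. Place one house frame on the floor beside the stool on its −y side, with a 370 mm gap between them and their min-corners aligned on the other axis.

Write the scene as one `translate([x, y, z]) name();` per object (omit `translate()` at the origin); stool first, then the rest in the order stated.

stool();
translate([20, 13, 426]) stool_2();
translate([0, -3060, 0]) house_frame();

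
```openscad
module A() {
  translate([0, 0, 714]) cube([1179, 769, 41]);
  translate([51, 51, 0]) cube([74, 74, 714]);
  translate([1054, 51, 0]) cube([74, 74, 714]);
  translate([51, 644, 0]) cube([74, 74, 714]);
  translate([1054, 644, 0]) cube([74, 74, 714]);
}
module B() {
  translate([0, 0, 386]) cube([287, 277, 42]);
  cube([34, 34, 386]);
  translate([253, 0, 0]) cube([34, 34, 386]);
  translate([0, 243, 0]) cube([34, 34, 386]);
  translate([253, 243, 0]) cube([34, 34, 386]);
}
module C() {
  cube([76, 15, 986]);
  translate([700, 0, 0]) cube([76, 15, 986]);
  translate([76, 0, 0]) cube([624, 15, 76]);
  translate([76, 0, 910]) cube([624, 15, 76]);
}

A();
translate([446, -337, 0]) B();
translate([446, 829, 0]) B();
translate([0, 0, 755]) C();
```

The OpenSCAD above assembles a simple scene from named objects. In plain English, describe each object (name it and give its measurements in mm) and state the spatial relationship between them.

A is a table: top 1179 mm (x) × 769 mm (y), 41 mm thick, upper face at z = 755 mm, on four 74×74 mm square legs, each inset 51 mm from the nearest pair of top edges, running from z = 0 to the bottom of the top.

B is a four-legged stool. The seat is a 287×277×42 mm slab whose top surface is at z = 428 mm; four square legs, each 34×34 mm in cross-section, run from the floor (z = 0) to the underside of the seat, each flush with a corner of the seat.

C is a picture frame with a 624×834 mm rectangular opening (x by z) and a uniform 76 mm border on every side. Frame depth is 15 mm along y. It is built from two vertical stiles running the full outside height and two horizontal rails spanning the gap between the stiles.

Two stools sit around the table at the −y, +y sides. The picture frame is on top of the table.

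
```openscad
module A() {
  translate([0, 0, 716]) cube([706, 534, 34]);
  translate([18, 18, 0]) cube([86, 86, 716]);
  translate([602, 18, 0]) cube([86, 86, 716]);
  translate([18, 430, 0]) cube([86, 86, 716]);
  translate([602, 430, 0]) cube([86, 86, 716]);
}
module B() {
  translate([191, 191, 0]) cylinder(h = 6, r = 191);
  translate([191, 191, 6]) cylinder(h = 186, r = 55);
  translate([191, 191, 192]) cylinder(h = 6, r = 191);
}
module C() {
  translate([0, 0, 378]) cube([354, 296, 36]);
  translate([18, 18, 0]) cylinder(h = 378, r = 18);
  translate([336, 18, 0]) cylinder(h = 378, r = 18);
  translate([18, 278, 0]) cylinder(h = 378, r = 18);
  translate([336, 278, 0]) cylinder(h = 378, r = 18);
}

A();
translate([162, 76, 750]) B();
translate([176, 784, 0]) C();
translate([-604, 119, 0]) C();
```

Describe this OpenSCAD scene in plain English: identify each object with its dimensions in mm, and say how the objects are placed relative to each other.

A is a rectangular dining table. The top is 706×534×34 mm with its upper surface at z = 750 mm. It stands on four 86×86 mm square legs, each inset 18 mm from the nearest pair of top edges, running from the floor to the underside of the top.

B is a spool: two coaxial disc flanges of radius 191 mm and thickness 6 mm, joined by a core cylinder of radius 55 mm and height 186 mm. The lower flange rests on z = 0 and the three cylinders share a vertical axis.

C is a four-legged stool. The seat is 354×296 mm, 36 mm thick, top at z = 414 mm. It stands on four round legs, each 36 mm in diameter, from z = 0 to the seat underside, each leg's axis is inset half a diameter from the nearest pair of seat edges (so the leg's bounding box is flush with the corner).

The spool is on top of the table, centred. Two stools sit around the table at the +y, −x sides.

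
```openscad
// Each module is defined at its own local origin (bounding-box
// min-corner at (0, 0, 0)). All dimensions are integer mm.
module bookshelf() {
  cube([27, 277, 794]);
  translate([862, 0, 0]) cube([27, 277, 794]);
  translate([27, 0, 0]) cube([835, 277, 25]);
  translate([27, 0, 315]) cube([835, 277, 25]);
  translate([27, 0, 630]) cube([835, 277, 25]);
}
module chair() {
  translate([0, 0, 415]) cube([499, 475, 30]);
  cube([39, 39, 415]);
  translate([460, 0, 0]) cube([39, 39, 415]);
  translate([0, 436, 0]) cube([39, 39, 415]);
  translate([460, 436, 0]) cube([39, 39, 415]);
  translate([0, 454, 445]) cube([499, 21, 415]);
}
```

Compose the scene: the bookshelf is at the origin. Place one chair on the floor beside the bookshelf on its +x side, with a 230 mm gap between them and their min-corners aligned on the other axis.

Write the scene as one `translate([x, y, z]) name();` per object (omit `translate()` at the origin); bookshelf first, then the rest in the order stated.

bookshelf();
translate([1119, 0, 0]) chair();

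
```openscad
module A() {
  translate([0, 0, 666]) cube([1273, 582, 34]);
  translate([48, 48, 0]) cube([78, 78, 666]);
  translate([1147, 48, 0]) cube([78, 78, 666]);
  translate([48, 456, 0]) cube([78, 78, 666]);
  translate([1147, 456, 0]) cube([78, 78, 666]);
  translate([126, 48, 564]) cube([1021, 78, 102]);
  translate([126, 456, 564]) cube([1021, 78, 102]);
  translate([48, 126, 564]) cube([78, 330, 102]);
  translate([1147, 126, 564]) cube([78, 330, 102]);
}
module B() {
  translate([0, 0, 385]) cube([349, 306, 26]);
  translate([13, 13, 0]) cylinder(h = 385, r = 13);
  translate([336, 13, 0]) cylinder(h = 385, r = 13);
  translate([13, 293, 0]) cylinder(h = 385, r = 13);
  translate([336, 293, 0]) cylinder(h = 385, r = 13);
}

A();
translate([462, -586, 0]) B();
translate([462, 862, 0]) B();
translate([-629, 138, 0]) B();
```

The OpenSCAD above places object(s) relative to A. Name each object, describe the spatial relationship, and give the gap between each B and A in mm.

A is a table. B is a stool. Three stools sit around the table at the −y, +y, −x sides. The gap between each stool and the table is 280 mm.

Each stool's nearest face is 280 mm from the table's bounding box.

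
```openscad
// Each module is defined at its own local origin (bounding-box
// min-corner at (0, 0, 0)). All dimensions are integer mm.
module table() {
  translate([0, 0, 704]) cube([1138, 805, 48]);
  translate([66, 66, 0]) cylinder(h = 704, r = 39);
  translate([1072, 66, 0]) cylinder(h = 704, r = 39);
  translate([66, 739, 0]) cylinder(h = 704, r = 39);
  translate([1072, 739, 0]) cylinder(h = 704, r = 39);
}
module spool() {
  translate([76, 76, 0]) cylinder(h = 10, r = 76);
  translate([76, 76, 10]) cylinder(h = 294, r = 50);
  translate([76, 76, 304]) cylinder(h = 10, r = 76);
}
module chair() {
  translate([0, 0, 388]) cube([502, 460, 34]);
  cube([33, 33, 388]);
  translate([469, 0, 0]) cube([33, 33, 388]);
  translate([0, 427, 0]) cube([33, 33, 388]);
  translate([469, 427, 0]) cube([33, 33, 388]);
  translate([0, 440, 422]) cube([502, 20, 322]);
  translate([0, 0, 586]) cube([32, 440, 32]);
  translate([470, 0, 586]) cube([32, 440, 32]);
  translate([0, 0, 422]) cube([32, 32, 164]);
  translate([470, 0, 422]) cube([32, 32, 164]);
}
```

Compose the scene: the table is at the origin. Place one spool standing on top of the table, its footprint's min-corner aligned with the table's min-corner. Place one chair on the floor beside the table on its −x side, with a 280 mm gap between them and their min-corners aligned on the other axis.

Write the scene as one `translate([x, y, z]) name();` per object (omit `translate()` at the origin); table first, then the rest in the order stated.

table();
translate([0, 0, 752]) spool();
translate([-782, 0, 0]) chair();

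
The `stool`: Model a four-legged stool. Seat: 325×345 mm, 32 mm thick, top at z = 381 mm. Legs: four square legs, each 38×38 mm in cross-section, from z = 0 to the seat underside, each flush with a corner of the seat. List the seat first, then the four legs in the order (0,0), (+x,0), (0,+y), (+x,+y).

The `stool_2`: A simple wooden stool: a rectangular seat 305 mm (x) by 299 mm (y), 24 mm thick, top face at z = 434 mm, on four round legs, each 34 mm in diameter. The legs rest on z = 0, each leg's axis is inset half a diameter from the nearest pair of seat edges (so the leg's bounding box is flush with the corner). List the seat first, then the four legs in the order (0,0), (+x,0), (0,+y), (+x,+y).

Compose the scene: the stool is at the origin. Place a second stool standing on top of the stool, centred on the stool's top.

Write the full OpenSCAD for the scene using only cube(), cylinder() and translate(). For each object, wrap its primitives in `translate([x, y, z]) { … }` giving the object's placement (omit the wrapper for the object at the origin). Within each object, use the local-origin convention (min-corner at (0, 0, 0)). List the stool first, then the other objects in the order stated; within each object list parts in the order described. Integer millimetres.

translate([0, 0, 349]) cube([325, 345, 32]);
cube([38, 38, 349]);
translate([287, 0, 0]) cube([38, 38, 349]);
translate([0, 307, 0]) cube([38, 38, 349]);
translate([287, 307, 0]) cube([38, 38, 349]);
translate([10, 23, 381]) {
  translate([0, 0, 410]) cube([305, 299, 24]);
  translate([17, 17, 0]) cylinder(h = 410, r = 17);
  translate([288, 17, 0]) cylinder(h = 410, r = 17);
  translate([17, 282, 0]) cylinder(h = 410, r = 17);
  translate([288, 282, 0]) cylinder(h = 410, r = 17);
}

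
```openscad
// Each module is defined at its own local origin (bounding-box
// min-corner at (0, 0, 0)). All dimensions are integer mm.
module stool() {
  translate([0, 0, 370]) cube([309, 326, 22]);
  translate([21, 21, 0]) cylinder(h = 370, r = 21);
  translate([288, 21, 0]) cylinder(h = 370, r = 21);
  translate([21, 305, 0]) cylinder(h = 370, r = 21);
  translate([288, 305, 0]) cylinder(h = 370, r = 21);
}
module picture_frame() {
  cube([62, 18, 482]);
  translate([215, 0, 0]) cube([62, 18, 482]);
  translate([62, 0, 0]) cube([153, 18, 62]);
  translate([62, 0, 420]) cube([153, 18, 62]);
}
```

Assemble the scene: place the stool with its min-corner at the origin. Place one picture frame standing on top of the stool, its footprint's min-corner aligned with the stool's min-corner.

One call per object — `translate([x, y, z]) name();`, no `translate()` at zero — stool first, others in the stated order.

stool();
translate([0, 0, 392]) picture_frame();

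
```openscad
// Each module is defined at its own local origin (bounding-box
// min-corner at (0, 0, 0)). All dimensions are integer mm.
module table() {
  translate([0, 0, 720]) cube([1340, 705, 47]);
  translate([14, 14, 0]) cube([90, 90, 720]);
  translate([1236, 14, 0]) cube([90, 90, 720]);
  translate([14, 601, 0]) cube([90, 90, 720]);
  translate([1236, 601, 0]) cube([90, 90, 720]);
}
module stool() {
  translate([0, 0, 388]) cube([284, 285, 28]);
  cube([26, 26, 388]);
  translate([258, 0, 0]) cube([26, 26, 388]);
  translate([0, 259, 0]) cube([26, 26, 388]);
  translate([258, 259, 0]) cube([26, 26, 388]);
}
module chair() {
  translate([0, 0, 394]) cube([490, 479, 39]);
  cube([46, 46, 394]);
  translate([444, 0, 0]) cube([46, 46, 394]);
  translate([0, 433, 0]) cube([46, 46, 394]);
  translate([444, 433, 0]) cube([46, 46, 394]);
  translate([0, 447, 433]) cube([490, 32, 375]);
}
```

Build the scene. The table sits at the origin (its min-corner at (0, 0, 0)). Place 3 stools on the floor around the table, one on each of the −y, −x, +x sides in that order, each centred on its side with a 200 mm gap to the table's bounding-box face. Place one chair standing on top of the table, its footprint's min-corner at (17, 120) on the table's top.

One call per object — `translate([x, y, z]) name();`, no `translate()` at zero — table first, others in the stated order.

table();
translate([528, -485, 0]) stool();
translate([-484, 210, 0]) stool();
translate([1540, 210, 0]) stool();
translate([17, 120, 767]) chair();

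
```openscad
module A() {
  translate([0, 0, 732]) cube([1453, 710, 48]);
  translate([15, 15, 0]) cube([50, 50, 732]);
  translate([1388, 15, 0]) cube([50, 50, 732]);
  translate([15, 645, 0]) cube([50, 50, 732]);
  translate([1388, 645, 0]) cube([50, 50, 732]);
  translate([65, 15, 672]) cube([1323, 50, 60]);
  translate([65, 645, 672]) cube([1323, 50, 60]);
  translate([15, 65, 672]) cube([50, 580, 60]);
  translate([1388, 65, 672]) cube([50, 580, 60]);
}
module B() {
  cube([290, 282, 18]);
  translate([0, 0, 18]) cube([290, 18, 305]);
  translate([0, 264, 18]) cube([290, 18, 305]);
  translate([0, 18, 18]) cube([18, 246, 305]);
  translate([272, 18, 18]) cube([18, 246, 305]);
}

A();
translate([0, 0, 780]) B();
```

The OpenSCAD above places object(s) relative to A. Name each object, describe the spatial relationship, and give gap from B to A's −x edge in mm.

The open box's min-x is at 0; the table's min-x is 0; gap = 0 mm.

A is a table. B is an open box. The open box is on top of the table. The gap from the open box to the table's −x edge is 0 mm.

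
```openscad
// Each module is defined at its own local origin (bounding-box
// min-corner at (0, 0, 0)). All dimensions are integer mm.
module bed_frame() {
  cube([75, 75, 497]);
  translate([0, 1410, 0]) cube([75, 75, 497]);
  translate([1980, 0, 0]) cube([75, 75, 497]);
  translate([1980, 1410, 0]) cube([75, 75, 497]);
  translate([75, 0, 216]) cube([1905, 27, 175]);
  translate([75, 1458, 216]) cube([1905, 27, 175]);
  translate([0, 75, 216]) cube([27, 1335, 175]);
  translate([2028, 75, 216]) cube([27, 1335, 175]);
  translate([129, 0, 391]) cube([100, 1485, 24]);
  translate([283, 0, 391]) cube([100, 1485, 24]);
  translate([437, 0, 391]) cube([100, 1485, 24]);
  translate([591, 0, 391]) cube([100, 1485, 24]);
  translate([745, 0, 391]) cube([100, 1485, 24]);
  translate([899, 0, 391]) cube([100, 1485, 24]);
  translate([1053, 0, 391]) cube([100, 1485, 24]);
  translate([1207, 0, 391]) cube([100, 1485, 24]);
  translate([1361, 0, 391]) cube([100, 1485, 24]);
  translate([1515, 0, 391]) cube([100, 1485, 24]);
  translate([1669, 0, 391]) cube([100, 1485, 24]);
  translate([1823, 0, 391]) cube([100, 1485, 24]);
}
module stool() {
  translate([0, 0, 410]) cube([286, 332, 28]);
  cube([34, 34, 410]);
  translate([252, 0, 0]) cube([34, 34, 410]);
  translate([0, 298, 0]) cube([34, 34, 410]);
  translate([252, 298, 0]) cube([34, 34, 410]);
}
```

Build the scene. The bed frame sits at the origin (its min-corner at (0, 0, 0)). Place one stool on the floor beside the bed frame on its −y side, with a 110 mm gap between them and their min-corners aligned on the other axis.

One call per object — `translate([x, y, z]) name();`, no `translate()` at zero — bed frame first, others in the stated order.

bed_frame();
translate([0, -442, 0]) stool();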